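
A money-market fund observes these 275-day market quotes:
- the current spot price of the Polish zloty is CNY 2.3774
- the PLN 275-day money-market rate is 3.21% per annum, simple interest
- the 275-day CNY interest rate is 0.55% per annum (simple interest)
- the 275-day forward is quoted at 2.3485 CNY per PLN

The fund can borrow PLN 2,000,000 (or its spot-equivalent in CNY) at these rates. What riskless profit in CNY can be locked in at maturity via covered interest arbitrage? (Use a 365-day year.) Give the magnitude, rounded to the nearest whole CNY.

T = 275/365 years.
Keep in PLN, deliver into the forward: 2,000,000·1.024184932·2.3485 = CNY 4,810,596.63.
Swap to CNY now, deposit: 2,000,000·2.3774·1.004143836 = CNY 4,774,503.11.
The quoted forward overvalues PLN, so borrow CNY, buy PLN at spot, deposit the PLN at 3.21%, and sell the proceeds forward at 2.3485.
Profit = 4,810,596.63 − 4,774,503.11 = CNY 36,094.

CNY 36,094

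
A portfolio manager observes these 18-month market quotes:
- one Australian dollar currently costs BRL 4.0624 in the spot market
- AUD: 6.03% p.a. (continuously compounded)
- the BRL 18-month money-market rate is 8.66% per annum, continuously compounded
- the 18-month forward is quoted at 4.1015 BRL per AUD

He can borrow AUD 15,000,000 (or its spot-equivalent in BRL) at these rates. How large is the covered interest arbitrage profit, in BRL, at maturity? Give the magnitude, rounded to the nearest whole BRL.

T = 18/12 years.
Route A — deposit AUD, sell forward: 15,000,000 × 1.0946667729 × 4.1015 = BRL 67,346,636.54.
Route B — convert at spot, deposit BRL: 15,000,000 × 4.0624 × 1.1387145062 = BRL 69,388,707.15.
The quoted forward undervalues AUD, so borrow AUD, convert to BRL at spot, deposit the BRL at 8.66%, and buy AUD forward at 4.1015 to cover the loan.
Profit = 69,388,707.15 − 67,346,636.54 = BRL 2,042,071.

BRL 2,042,071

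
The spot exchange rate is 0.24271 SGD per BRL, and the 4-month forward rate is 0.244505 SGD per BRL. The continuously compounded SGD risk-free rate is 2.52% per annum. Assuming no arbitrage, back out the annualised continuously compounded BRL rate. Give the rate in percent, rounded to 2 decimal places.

0.31%

T = 4/12 years.
By CIP, F/S equals the SGD-to-BRL growth ratio: 0.244505/0.24271 = 1.0073957.
SGD growth factor: e^(0.0252×4/12) = 1.0084354.
So the BRL growth factor = 1.0010321.
Take logs: ln 1.0010321 / (4/12) = 0.003095, so 0.31%.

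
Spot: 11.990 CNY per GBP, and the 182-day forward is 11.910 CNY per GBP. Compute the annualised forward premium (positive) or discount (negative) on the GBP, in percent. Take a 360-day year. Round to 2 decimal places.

T = 182/360 years.
(F − S)/S = (11.910 − 11.99)/11.99 = -0.0066722.
Annualise by dividing by T: -0.0066722 / (182/360) = -0.013198 → -1.32%.

-1.32%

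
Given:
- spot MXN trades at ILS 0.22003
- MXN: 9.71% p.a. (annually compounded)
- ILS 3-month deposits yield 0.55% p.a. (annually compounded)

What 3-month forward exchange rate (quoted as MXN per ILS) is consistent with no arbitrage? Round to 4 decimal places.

4.6450

T = 3/12 years.
ILS growth factor: (1 + 0.0055)^(3/12) = 1.0013722.
MXN growth factor: (1 + 0.0971)^(3/12) = 1.023438.
Forward (ILS per MXN) = 0.22003 × 1.0013722 / 1.023438 = 0.2152861.
Quoted the other way: 1/0.2152861 = 4.6450 MXN per ILS.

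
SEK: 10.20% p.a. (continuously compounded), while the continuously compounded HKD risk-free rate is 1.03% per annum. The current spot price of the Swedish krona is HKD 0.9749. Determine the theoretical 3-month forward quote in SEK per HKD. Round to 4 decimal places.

T = 3/12 years.
Growth of 1 HKD over T: e^(0.0103×3/12) = 1.0025783.
SEK growth factor: e^(0.1020×3/12) = 1.0258279.
CIP: F = S · (grow HKD)/(grow SEK) = 0.9749 × 1.0025783/1.0258279 = 0.9528046 HKD per SEK.
Quoted the other way: 1/0.9528046 = 1.0495 SEK per HKD.

1.0495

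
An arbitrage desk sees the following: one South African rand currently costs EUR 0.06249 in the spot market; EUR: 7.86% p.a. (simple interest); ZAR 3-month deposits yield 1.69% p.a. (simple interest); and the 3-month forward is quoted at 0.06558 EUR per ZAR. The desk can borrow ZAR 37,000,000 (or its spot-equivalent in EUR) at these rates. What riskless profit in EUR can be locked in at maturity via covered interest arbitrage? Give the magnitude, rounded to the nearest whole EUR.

T = 3/12 years.
Route A — deposit ZAR, sell forward: 37,000,000 × 1.004225 × 0.06558 = EUR 2,436,711.79.
Route B — convert at spot, deposit EUR: 37,000,000 × 0.06249 × 1.019650 = EUR 2,357,563.35.
The quoted forward overvalues ZAR, so borrow EUR, buy ZAR at spot, deposit the ZAR at 1.69%, and sell the proceeds forward at 0.06558.
The gap between the two covered legs is EUR 79,148.

EUR 79,148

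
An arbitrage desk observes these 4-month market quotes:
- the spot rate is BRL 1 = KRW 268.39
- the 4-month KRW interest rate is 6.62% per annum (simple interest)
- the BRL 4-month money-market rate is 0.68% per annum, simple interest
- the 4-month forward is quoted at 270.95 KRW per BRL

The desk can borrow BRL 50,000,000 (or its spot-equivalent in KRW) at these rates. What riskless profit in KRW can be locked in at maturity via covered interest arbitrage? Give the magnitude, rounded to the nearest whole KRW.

KRW 137,415,967

T = 4/12 years.
Keep in BRL, deliver into the forward: 50,000,000·1.002266666667·270.95 = KRW 13,578,207,666.67.
Swap to KRW now, deposit: 50,000,000·268.39·1.022066666667 = KRW 13,715,623,633.34.
The quoted forward undervalues BRL, so borrow BRL, convert to KRW at spot, deposit the KRW at 6.62%, and buy BRL forward at 270.95 to cover the loan.
Arbitrage profit = |13,578,207,666.67 − 13,715,623,633.34| = KRW 137,415,967.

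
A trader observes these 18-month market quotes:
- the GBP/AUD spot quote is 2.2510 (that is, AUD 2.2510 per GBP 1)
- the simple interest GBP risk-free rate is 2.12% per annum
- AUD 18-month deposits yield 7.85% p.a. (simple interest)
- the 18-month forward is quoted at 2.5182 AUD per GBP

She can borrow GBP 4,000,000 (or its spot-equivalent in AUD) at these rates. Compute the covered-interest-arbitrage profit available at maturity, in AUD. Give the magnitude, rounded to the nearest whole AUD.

AUD 328,894

T = 18/12 years.
Keep in GBP, deliver into the forward: 4,000,000·1.031800·2.5182 = AUD 10,393,115.04.
Swap to AUD now, deposit: 4,000,000·2.2510·1.117750 = AUD 10,064,221.00.
The quoted forward overvalues GBP, so borrow AUD, buy GBP at spot, deposit the GBP at 2.12%, and sell the proceeds forward at 2.5182.
The gap between the two covered legs is AUD 328,894.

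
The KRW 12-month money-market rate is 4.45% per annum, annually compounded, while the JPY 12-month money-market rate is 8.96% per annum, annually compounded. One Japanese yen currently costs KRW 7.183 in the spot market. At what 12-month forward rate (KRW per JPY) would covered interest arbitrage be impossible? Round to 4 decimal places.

T = 1 year.
KRW accumulates by (1 + 0.0445)^1 = 1.044500.
JPY accumulates by (1 + 0.0896)^1 = 1.089600.
Forward (KRW per JPY) = 7.183 × 1.044500 / 1.089600 = 6.885686.

6.8857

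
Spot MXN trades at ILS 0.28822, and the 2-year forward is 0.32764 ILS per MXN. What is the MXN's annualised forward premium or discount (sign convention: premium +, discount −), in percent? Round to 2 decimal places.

+6.84%

T = 2 years.
MXN trades forward at +13.67705% vs spot over the period.
Per annum: 0.1367705 / 2 = 0.068385 = 6.84%.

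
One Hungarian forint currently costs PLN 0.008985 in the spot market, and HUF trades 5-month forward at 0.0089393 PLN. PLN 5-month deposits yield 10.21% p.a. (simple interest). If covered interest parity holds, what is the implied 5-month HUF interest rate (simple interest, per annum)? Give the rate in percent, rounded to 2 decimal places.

T = 5/12 years.
CIP gives F = S · g_PLN/g_HUF, so g_PLN/g_HUF = 0.0089393/0.008985 = 0.9949137.
PLN growth factor: 1 + 0.1021×5/12 = 1.0425417.
So the HUF growth factor = 1.0478715.
(1.0478715 − 1)/T = 0.114892, i.e. 11.49%.

11.49%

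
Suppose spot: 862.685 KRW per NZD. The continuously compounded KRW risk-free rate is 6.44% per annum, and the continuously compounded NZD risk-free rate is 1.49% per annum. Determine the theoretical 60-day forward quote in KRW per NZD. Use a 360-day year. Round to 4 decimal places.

T = 60/360 years.
KRW growth factor: e^(0.0644×60/360) = 1.010791142.
Growth of 1 NZD over T: e^(0.0149×60/360) = 1.002486419.
So F = 862.685 × 1.010791142 / 1.002486419 = 869.831591 (KRW/NZD).

869.8316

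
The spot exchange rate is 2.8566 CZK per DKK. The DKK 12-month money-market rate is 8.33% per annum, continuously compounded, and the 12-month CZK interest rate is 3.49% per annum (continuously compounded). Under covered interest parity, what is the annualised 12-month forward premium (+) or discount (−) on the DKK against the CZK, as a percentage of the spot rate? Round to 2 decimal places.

-4.72%

T = 1 year.
No-arbitrage forward: 2.8566 × 1.0355162 / 1.0868678 = 2.7216333 CZK/DKK.
(F − S)/S ÷ T = (2.7216333 − 2.8566)/2.8566/1 = -0.047247 → -4.72%.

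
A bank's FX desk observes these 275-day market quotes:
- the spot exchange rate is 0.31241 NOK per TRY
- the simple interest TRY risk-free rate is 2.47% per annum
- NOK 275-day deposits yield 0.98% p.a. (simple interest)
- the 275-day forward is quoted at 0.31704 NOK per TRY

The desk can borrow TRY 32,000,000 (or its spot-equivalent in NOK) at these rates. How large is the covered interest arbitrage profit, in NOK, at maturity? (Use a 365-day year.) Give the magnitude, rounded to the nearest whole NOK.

T = 275/365 years.
Route A — deposit TRY, sell forward: 32,000,000 × 1.018609589 × 0.31704 = NOK 10,334,079.49.
Route B — convert at spot, deposit NOK: 32,000,000 × 0.31241 × 1.0073835616 = NOK 10,070,934.35.
The quoted forward overvalues TRY, so borrow NOK, buy TRY at spot, deposit the TRY at 2.47%, and sell the proceeds forward at 0.31704.
The gap between the two covered legs is NOK 263,145.

NOK 263,145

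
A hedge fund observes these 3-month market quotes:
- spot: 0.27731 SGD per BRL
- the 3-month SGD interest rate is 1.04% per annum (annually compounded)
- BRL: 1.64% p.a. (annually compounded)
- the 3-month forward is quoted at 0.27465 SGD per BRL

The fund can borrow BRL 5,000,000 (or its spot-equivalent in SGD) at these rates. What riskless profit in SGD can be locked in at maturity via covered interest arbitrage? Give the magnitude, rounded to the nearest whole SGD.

SGD 11,295

T = 3/12 years.
Invest the BRL and cover forward: 5,000,000 × 1.004075024 × 0.27465 = SGD 1,378,846.03.
Convert at spot and invest in SGD: 5,000,000 × 0.27731 × 1.002589921 = SGD 1,390,141.05.
The quoted forward undervalues BRL, so borrow BRL, convert to SGD at spot, deposit the SGD at 1.04%, and buy BRL forward at 0.27465 to cover the loan.
Arbitrage profit = |1,378,846.03 − 1,390,141.05| = SGD 11,295.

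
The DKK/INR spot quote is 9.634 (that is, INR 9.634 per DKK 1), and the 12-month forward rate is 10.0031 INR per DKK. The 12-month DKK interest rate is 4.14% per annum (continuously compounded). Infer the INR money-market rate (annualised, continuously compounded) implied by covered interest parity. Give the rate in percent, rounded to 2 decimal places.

7.90%

T = 1 year.
CIP gives F = S · g_INR/g_DKK, so g_INR/g_DKK = 10.0031/9.634 = 1.0383122.
DKK growth factor: e^(0.0414×1) = 1.0422689.
Hence g_INR = 1.0822005.
r = ln(1.0822005)/1 = 0.078996 → 7.90%.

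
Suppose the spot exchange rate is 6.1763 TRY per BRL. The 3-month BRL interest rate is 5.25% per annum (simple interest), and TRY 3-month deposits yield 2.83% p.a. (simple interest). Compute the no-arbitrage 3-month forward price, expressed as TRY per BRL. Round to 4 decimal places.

T = 3/12 years.
TRY accumulates by 1 + 0.0283×3/12 = 1.007075.
BRL accumulates by 1 + 0.0525×3/12 = 1.013125.
Forward (TRY per BRL) = 6.1763 × 1.007075 / 1.013125 = 6.139417.

6.1394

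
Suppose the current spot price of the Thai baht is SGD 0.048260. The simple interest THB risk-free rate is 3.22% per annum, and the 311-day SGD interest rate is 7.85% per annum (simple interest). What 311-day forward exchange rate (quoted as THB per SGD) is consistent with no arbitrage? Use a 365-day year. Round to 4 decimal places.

T = 311/365 years.
SGD growth factor: 1 + 0.0785×311/365 = 1.0668863.
THB growth factor: 1 + 0.0322×311/365 = 1.02743616.
Forward (SGD per THB) = 0.04826 × 1.0668863 / 1.02743616 = 0.050113024.
Invert for THB per SGD: 1 / 0.050113024 = 19.9549.

19.9549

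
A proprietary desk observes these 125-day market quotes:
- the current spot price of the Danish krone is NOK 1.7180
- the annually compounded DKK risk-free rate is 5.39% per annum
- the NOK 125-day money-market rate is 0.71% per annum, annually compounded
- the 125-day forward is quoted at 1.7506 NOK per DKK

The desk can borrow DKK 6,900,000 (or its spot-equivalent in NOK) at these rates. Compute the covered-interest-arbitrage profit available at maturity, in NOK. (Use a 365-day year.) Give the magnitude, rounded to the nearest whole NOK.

T = 125/365 years.
Invest the DKK and cover forward: 6,900,000 × 1.0181412078 × 1.7506 = NOK 12,298,270.19.
Convert at spot and invest in NOK: 6,900,000 × 1.7180 × 1.0024258533 = NOK 11,882,956.55.
The quoted forward overvalues DKK, so borrow NOK, buy DKK at spot, deposit the DKK at 5.39%, and sell the proceeds forward at 1.7506.
Profit = 12,298,270.19 − 11,882,956.55 = NOK 415,314.

NOK 415,314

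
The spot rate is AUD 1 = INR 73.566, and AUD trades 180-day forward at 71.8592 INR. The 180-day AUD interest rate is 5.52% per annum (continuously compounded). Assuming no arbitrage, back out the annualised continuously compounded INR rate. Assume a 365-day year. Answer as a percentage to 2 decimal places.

T = 180/365 years.
CIP gives F = S · g_INR/g_AUD, so g_INR/g_AUD = 71.8592/73.566 = 0.9767991.
The AUD side grows by e^(0.0552×180/365) = 1.0275958.
Hence g_INR = 1.0037547.
r = ln(1.0037547)/(180/365) = 0.007599 → 0.76%.

0.76%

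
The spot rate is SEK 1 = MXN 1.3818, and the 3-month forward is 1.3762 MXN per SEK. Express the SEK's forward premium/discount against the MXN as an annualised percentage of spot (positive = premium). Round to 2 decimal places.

-1.62%

T = 3/12 years.
Period premium: (1.3762 − 1.3818)/1.3818 = -0.0040527.
×(1/T) gives -1.62% p.a.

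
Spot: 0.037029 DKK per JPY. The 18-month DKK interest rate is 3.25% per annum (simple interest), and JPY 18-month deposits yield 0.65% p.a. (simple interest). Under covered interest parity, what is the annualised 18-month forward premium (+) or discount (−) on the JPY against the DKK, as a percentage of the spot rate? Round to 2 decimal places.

+2.57%

T = 18/12 years.
CIP forward (DKK per JPY) = 0.037029 × 1.048750/1.009750 = 0.038459187.
Annualised premium = (F − S)/S × (1/T) = (0.038459187 − 0.037029)/0.037029 ÷ (18/12) = 2.57%.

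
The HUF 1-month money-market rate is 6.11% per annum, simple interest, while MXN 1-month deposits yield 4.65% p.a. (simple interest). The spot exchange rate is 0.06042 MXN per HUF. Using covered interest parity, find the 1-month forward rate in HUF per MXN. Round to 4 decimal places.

T = 1/12 years.
MXN growth factor: 1 + 0.0465×1/12 = 1.003875.
HUF growth factor: 1 + 0.0611×1/12 = 1.00509167.
So F = 0.06042 × 1.003875 / 1.00509167 = 0.060346861 (MXN/HUF).
Quoted the other way: 1/0.060346861 = 16.5709 HUF per MXN.

16.5709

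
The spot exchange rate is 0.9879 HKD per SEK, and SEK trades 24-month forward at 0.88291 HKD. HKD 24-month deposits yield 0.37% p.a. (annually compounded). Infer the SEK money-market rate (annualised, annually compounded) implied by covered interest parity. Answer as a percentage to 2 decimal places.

T = 2 years.
F/S = 0.88291/0.9879 = 0.8937241 = (growth of HKD) / (growth of SEK).
HKD growth factor: (1 + 0.0037)^2 = 1.0074137.
So the SEK growth factor = 1.1272088.
Annualise: 1.1272088^(1/2) − 1 = 0.061701 = 6.17%.

6.17%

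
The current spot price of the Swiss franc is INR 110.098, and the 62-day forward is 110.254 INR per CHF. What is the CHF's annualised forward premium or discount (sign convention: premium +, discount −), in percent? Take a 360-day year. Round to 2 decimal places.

+0.82%

T = 62/360 years.
(F − S)/S = (110.254 − 110.098)/110.098 = 0.0014169.
×(1/T) gives 0.82% p.a.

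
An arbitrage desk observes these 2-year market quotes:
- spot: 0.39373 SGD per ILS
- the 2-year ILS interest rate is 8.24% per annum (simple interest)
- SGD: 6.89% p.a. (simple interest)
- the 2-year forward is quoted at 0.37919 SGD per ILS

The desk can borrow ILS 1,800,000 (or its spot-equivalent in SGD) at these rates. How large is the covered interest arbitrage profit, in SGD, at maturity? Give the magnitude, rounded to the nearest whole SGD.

SGD 11,350

T = 2 years.
Route A — deposit ILS, sell forward: 1,800,000 × 1.164800 × 0.37919 = SGD 795,024.92.
Route B — convert at spot, deposit SGD: 1,800,000 × 0.39373 × 1.137800 = SGD 806,374.79.
The quoted forward undervalues ILS, so borrow ILS, convert to SGD at spot, deposit the SGD at 6.89%, and buy ILS forward at 0.37919 to cover the loan.
Arbitrage profit = |795,024.92 − 806,374.79| = SGD 11,350.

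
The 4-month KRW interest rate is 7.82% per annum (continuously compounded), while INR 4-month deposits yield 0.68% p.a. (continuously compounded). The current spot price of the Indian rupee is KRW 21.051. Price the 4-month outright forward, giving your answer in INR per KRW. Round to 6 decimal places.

0.046386

T = 4/12 years.
Growth of 1 KRW over T: e^(0.0782×4/12) = 1.0264094.
INR accumulates by e^(0.0068×4/12) = 1.0022692.
CIP: F = S · (grow KRW)/(grow INR) = 21.051 × 1.0264094/1.0022692 = 21.55802 KRW per INR.
Quoted the other way: 1/21.55802 = 0.046386 INR per KRW.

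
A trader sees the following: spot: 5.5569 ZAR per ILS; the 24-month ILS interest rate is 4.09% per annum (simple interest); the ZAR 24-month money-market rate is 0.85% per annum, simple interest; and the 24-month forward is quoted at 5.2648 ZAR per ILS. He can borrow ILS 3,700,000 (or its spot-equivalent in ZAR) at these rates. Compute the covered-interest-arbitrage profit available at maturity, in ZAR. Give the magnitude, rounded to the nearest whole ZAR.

ZAR 163,145

T = 2 years.
Route A — deposit ILS, sell forward: 3,700,000 × 1.081800 × 5.2648 = ZAR 21,073,204.37.
Route B — convert at spot, deposit ZAR: 3,700,000 × 5.5569 × 1.017000 = ZAR 20,910,059.01.
The quoted forward overvalues ILS, so borrow ZAR, buy ILS at spot, deposit the ILS at 4.09%, and sell the proceeds forward at 5.2648.
Arbitrage profit = |21,073,204.37 − 20,910,059.01| = ZAR 163,145.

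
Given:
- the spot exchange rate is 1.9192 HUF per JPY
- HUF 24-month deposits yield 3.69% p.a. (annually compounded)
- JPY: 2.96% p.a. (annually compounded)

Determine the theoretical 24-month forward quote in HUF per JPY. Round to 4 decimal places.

T = 2 years.
Growth of 1 HUF over T: (1 + 0.0369)^2 = 1.0751616.
JPY growth factor: (1 + 0.0296)^2 = 1.0600762.
So F = 1.9192 × 1.0751616 / 1.0600762 = 1.946511 (HUF/JPY).

1.9465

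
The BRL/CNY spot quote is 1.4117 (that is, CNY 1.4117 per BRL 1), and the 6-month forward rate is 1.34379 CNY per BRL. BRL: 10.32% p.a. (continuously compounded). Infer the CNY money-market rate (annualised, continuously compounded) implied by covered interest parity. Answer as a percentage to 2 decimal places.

T = 6/12 years.
By CIP, F/S equals the CNY-to-BRL growth ratio: 1.34379/1.4117 = 0.9518949.
BRL growth factor: e^(0.1032×6/12) = 1.0529545.
So the CNY growth factor = 1.002302.
r = ln(1.002302)/(6/12) = 0.004599 → 0.46%.

0.46%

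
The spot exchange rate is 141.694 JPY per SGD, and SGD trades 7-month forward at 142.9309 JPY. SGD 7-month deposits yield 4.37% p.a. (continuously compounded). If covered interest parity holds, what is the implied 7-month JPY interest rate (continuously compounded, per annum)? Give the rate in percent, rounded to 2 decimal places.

T = 7/12 years.
By CIP, F/S equals the JPY-to-SGD growth ratio: 142.9309/141.694 = 1.0087294.
SGD growth factor: e^(0.0437×7/12) = 1.0258194.
That pins the JPY growth at 1.0347742.
Take logs: ln 1.0347742 / (7/12) = 0.058600, so 5.86%.

5.86%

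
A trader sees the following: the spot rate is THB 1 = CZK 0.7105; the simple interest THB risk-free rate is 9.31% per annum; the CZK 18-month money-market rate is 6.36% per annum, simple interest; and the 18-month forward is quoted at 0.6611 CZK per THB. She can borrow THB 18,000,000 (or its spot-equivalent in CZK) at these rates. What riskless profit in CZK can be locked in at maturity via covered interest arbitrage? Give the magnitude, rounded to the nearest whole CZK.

T = 18/12 years.
Keep in THB, deliver into the forward: 18,000,000·1.139650·0.6611 = CZK 13,561,607.07.
Swap to CZK now, deposit: 18,000,000·0.7105·1.095400 = CZK 14,009,070.60.
The quoted forward undervalues THB, so borrow THB, convert to CZK at spot, deposit the CZK at 6.36%, and buy THB forward at 0.6611 to cover the loan.
Profit = 14,009,070.60 − 13,561,607.07 = CZK 447,464.

CZK 447,464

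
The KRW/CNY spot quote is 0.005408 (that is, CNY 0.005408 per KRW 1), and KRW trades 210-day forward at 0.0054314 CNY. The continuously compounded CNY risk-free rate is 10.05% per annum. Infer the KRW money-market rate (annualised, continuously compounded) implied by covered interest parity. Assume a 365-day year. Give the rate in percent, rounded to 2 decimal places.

T = 210/365 years.
CIP gives F = S · g_CNY/g_KRW, so g_CNY/g_KRW = 0.0054314/0.005408 = 1.0043269.
CNY growth factor: e^(0.1005×210/365) = 1.0595263.
So the KRW growth factor = 1.0549616.
r = ln(1.0549616)/(210/365) = 0.092996 → 9.30%.

9.30%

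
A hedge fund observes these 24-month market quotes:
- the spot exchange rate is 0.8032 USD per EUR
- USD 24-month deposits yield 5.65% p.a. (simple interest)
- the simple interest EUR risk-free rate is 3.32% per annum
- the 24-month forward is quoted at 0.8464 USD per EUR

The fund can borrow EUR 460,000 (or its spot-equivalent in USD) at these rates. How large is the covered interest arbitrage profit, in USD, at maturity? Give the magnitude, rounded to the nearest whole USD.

USD 3,974

T = 2 years.
Route A — deposit EUR, sell forward: 460,000 × 1.066400 × 0.8464 = USD 415,196.44.
Route B — convert at spot, deposit USD: 460,000 × 0.8032 × 1.113000 = USD 411,222.34.
The quoted forward overvalues EUR, so borrow USD, buy EUR at spot, deposit the EUR at 3.32%, and sell the proceeds forward at 0.8464.
Arbitrage profit = |415,196.44 − 411,222.34| = USD 3,974.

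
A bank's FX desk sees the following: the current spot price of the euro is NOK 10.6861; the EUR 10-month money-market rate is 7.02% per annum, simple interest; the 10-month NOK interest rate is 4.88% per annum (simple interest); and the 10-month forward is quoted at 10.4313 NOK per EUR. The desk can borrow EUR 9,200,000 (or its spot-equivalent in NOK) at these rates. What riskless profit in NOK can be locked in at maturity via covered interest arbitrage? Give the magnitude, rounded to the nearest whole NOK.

NOK 728,061

T = 10/12 years.
Route A — deposit EUR, sell forward: 9,200,000 × 1.058500 × 10.4313 = NOK 101,582,085.66.
Route B — convert at spot, deposit NOK: 9,200,000 × 10.6861 × 1.0406666667 = NOK 102,310,146.22.
The quoted forward undervalues EUR, so borrow EUR, convert to NOK at spot, deposit the NOK at 4.88%, and buy EUR forward at 10.4313 to cover the loan.
Profit = 102,310,146.22 − 101,582,085.66 = NOK 728,061.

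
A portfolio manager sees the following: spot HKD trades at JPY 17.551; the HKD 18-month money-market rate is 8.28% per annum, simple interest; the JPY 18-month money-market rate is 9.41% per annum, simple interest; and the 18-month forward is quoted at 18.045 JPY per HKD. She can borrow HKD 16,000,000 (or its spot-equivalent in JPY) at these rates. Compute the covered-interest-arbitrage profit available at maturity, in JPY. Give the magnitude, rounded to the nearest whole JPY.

T = 18/12 years.
Invest the HKD and cover forward: 16,000,000 × 1.124200 × 18.045 = JPY 324,579,024.00.
Convert at spot and invest in JPY: 16,000,000 × 17.551 × 1.141150 = JPY 320,453,178.40.
The quoted forward overvalues HKD, so borrow JPY, buy HKD at spot, deposit the HKD at 8.28%, and sell the proceeds forward at 18.045.
Arbitrage profit = |324,579,024.00 − 320,453,178.40| = JPY 4,125,846.

JPY 4,125,846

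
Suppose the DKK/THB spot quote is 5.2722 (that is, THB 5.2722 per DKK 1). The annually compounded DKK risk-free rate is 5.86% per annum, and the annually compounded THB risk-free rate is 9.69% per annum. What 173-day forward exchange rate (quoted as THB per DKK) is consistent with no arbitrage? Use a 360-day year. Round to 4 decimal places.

5.3630

T = 173/360 years.
THB growth factor: (1 + 0.0969)^(173/360) = 1.0454481.
Growth of 1 DKK over T: (1 + 0.0586)^(173/360) = 1.0277442.
Forward (THB per DKK) = 5.2722 × 1.0454481 / 1.0277442 = 5.363019.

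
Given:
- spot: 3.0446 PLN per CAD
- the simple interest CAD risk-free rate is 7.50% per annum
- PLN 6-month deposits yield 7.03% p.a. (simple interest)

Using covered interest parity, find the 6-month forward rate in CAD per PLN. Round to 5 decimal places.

T = 6/12 years.
PLN growth factor: 1 + 0.0703×6/12 = 1.035150.
CAD accumulates by 1 + 0.0750×6/12 = 1.037500.
CIP: F = S · (grow PLN)/(grow CAD) = 3.0446 × 1.035150/1.037500 = 3.037704 PLN per CAD.
Quoted the other way: 1/3.037704 = 0.32920 CAD per PLN.

0.32920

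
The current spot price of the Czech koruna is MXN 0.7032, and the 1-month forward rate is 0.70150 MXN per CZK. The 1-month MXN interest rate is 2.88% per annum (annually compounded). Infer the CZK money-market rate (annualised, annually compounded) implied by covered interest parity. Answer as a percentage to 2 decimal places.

5.91%

T = 1/12 years.
F/S = 0.7015/0.7032 = 0.9975825 = (growth of MXN) / (growth of CZK).
MXN growth factor: (1 + 0.0288)^(1/12) = 1.0023689.
Hence g_CZK = 1.004798.
Annualise: 1.004798^(12/1) − 1 = 0.059120 = 5.91%.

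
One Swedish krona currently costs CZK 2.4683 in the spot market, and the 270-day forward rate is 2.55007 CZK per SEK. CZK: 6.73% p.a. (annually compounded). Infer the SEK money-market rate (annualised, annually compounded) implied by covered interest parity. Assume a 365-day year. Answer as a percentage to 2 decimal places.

T = 270/365 years.
F/S = 2.55007/2.4683 = 1.0331281 = (growth of CZK) / (growth of SEK).
CZK growth factor: (1 + 0.0673)^(270/365) = 1.0493594.
Hence g_SEK = 1.0157108.
Annualise: 1.0157108^(365/270) − 1 = 0.021297 = 2.13%.

2.13%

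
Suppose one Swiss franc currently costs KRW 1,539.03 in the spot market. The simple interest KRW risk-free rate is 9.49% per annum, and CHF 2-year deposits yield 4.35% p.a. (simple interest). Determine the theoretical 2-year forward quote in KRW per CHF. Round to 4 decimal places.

1684.5795

T = 2 years.
KRW growth factor: 1 + 0.0949×2 = 1.189800.
CHF growth factor: 1 + 0.0435×2 = 1.087000.
So F = 1539.03 × 1.189800 / 1.087000 = 1684.579479 (KRW/CHF).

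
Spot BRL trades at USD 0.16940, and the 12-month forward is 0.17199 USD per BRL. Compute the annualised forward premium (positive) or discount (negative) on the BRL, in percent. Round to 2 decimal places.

+1.53%

T = 1 year.
(F − S)/S = (0.17199 − 0.1694)/0.1694 = 0.0152893.
Per annum: 0.0152893 / 1 = 0.015289 = 1.53%.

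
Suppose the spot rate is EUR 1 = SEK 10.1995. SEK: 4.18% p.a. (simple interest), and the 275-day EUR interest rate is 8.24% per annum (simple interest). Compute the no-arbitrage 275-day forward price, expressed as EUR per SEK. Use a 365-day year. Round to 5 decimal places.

T = 275/365 years.
Growth of 1 SEK over T: 1 + 0.0418×275/365 = 1.0314932.
EUR accumulates by 1 + 0.0824×275/365 = 1.0620822.
Forward (SEK per EUR) = 10.1995 × 1.0314932 / 1.0620822 = 9.905744.
Invert for EUR per SEK: 1 / 9.905744 = 0.10095.

0.10095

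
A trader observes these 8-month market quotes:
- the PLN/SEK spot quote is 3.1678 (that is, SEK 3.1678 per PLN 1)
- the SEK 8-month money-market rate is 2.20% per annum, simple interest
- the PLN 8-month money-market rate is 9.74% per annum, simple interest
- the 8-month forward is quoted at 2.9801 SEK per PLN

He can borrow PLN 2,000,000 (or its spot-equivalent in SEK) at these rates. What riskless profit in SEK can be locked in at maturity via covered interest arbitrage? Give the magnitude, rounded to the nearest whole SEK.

SEK 81,306

T = 8/12 years.
Route A — deposit PLN, sell forward: 2,000,000 × 1.064933333 × 2.9801 = SEK 6,347,215.65.
Route B — convert at spot, deposit SEK: 2,000,000 × 3.1678 × 1.014666667 = SEK 6,428,522.14.
The quoted forward undervalues PLN, so borrow PLN, convert to SEK at spot, deposit the SEK at 2.20%, and buy PLN forward at 2.9801 to cover the loan.
The gap between the two covered legs is SEK 81,306.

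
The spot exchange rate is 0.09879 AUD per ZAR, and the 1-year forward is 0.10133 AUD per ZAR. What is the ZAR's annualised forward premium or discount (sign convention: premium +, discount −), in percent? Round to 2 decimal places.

+2.57%

T = 1 year.
Period premium: (0.10133 − 0.09879)/0.09879 = 0.0257111.
Annualise by dividing by T: 0.0257111 / 1 = 0.025711 → 2.57%.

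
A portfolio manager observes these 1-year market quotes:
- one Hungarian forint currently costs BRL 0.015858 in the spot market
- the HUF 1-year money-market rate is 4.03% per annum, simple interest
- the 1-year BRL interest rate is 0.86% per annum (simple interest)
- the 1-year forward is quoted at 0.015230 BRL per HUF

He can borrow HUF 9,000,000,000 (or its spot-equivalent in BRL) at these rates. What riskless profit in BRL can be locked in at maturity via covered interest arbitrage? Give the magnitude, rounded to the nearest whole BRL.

T = 1 year.
Keep in HUF, deliver into the forward: 9,000,000,000·1.040300·0.015230 = BRL 142,593,921.00.
Swap to BRL now, deposit: 9,000,000,000·0.015858·1.008600 = BRL 143,949,409.20.
The quoted forward undervalues HUF, so borrow HUF, convert to BRL at spot, deposit the BRL at 0.86%, and buy HUF forward at 0.015230 to cover the loan.
Profit = 143,949,409.20 − 142,593,921.00 = BRL 1,355,488.

BRL 1,355,488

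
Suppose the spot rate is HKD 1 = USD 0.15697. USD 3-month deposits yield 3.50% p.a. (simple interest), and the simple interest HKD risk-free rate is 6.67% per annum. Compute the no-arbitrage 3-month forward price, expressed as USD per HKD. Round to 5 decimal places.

T = 3/12 years.
USD growth factor: 1 + 0.0350×3/12 = 1.008750.
HKD accumulates by 1 + 0.0667×3/12 = 1.016675.
So F = 0.15697 × 1.008750 / 1.016675 = 0.1557464 (USD/HKD).

0.15575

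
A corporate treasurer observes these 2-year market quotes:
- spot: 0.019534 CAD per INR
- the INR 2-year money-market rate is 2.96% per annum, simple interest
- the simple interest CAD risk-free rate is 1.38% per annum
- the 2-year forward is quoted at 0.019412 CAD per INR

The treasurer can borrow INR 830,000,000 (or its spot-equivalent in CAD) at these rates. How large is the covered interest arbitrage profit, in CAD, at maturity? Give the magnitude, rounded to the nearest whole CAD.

T = 2 years.
Route A — deposit INR, sell forward: 830,000,000 × 1.059200 × 0.019412 = CAD 17,065,788.03.
Route B — convert at spot, deposit CAD: 830,000,000 × 0.019534 × 1.027600 = CAD 16,660,704.87.
The quoted forward overvalues INR, so borrow CAD, buy INR at spot, deposit the INR at 2.96%, and sell the proceeds forward at 0.019412.
Profit = 17,065,788.03 − 16,660,704.87 = CAD 405,083.

CAD 405,083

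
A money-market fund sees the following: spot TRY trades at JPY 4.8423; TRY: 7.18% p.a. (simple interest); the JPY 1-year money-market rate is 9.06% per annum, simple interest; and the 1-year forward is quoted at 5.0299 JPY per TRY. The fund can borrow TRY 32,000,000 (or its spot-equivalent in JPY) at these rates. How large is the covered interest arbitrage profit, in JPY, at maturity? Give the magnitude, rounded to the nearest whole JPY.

T = 1 year.
Invest the TRY and cover forward: 32,000,000 × 1.071800 × 5.0299 = JPY 172,513,498.24.
Convert at spot and invest in JPY: 32,000,000 × 4.8423 × 1.090600 = JPY 168,992,396.16.
The quoted forward overvalues TRY, so borrow JPY, buy TRY at spot, deposit the TRY at 7.18%, and sell the proceeds forward at 5.0299.
Profit = 172,513,498.24 − 168,992,396.16 = JPY 3,521,102.

JPY 3,521,102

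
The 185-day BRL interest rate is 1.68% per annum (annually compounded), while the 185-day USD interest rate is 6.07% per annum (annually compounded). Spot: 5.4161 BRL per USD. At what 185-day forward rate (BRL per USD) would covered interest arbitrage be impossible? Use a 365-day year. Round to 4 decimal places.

T = 185/365 years.
BRL growth factor: (1 + 0.0168)^(185/365) = 1.0084801.
USD growth factor: (1 + 0.0607)^(185/365) = 1.0303187.
CIP: F = S · (grow BRL)/(grow USD) = 5.4161 × 1.0084801/1.0303187 = 5.301301 BRL per USD.

5.3013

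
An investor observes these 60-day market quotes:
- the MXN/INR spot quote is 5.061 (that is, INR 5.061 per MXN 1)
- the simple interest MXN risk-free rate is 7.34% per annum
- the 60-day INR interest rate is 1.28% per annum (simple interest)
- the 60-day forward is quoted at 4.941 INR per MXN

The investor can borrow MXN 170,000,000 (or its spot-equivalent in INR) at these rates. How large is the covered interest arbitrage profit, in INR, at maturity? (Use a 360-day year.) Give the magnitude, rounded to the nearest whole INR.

INR 11,959,823

T = 60/360 years.
Keep in MXN, deliver into the forward: 170,000,000·1.01223333333·4.941 = INR 850,245,633.00.
Swap to INR now, deposit: 170,000,000·5.061·1.00213333333 = INR 862,205,456.00.
The quoted forward undervalues MXN, so borrow MXN, convert to INR at spot, deposit the INR at 1.28%, and buy MXN forward at 4.941 to cover the loan.
Arbitrage profit = |850,245,633.00 − 862,205,456.00| = INR 11,959,823.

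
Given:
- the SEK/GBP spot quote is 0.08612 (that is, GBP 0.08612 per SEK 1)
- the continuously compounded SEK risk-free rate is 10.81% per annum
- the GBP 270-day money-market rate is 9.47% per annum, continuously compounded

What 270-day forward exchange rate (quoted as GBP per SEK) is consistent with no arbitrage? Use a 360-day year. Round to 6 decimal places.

0.085259

T = 270/360 years.
GBP growth factor: e^(0.0947×270/360) = 1.0736081.
SEK accumulates by e^(0.1081×270/360) = 1.0844522.
Forward (GBP per SEK) = 0.08612 × 1.0736081 / 1.0844522 = 0.08525883.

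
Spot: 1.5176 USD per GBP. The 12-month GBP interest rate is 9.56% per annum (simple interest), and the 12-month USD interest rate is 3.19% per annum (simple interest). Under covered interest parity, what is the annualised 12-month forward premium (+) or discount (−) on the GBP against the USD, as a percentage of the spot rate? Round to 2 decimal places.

T = 1 year.
CIP forward (USD per GBP) = 1.5176 × 1.031900/1.095600 = 1.4293642.
Annualised premium = (F − S)/S × (1/T) = (1.4293642 − 1.5176)/1.5176 ÷ 1 = -5.81%.

-5.81%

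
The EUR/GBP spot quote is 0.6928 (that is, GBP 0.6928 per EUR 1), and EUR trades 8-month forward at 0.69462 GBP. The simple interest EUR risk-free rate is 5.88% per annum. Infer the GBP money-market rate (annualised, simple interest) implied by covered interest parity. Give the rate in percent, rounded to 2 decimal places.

6.29%

T = 8/12 years.
CIP gives F = S · g_GBP/g_EUR, so g_GBP/g_EUR = 0.69462/0.6928 = 1.0026270.
The EUR side grows by 1 + 0.0588×8/12 = 1.039200.
So the GBP growth factor = 1.041930.
r = (1.041930 − 1)/(8/12) = 0.062895 → 6.29%.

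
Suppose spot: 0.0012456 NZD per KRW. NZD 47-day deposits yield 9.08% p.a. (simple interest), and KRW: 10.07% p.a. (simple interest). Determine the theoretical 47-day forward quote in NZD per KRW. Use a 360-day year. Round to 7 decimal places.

0.0012440

T = 47/360 years.
Growth of 1 NZD over T: 1 + 0.0908×47/360 = 1.0118544.
KRW accumulates by 1 + 0.1007×47/360 = 1.0131469.
So F = 0.0012456 × 1.0118544 / 1.0131469 = 0.001244011 (NZD/KRW).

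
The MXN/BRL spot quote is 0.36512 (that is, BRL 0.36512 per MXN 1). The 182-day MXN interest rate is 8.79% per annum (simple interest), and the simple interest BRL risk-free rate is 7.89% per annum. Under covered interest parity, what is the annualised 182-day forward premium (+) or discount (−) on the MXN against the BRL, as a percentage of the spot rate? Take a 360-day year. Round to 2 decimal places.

-0.86%

T = 182/360 years.
No-arbitrage forward: 0.36512 × 1.0398883 / 1.0444383 = 0.36352939 BRL/MXN.
Annualised premium = (F − S)/S × (1/T) = (0.36352939 − 0.36512)/0.36512 ÷ (182/360) = -0.86%.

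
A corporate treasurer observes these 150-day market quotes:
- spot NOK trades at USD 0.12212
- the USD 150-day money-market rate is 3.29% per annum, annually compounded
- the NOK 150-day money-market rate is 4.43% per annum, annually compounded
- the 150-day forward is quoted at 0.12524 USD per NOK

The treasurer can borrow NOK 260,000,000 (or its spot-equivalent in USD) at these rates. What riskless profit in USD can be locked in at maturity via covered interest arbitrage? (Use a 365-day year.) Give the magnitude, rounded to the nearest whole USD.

USD 971,251

T = 150/365 years.
Keep in NOK, deliver into the forward: 260,000,000·1.0179733666·0.12524 = USD 33,147,655.95.
Swap to USD now, deposit: 260,000,000·0.12212·1.0133917731 = USD 32,176,404.87.
The quoted forward overvalues NOK, so borrow USD, buy NOK at spot, deposit the NOK at 4.43%, and sell the proceeds forward at 0.12524.
Profit = 33,147,655.95 − 32,176,404.87 = USD 971,251.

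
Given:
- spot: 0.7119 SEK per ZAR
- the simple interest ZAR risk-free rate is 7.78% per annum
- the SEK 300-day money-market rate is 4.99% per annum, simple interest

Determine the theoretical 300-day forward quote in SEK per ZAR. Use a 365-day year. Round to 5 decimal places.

T = 300/365 years.
Growth of 1 SEK over T: 1 + 0.0499×300/365 = 1.0410137.
Growth of 1 ZAR over T: 1 + 0.0778×300/365 = 1.0639452.
Forward (SEK per ZAR) = 0.7119 × 1.0410137 / 1.0639452 = 0.6965562.

0.69656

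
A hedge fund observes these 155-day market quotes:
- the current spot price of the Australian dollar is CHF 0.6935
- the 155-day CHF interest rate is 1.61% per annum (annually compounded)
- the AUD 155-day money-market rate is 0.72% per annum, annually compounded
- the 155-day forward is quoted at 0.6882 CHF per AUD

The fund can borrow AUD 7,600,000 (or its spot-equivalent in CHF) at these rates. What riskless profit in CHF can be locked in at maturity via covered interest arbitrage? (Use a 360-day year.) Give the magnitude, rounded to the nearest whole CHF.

T = 155/360 years.
Invest the AUD and cover forward: 7,600,000 × 1.003093669 × 0.6882 = CHF 5,246,500.88.
Convert at spot and invest in CHF: 7,600,000 × 0.6935 × 1.006900433 = CHF 5,306,969.42.
The quoted forward undervalues AUD, so borrow AUD, convert to CHF at spot, deposit the CHF at 1.61%, and buy AUD forward at 0.6882 to cover the loan.
Profit = 5,306,969.42 − 5,246,500.88 = CHF 60,469.

CHF 60,469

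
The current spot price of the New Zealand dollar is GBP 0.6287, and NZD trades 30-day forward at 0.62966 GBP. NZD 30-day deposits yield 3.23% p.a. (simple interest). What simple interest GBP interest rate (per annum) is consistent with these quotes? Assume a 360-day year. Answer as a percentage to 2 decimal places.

5.07%

T = 30/360 years.
F/S = 0.62966/0.6287 = 1.0015270 = (growth of GBP) / (growth of NZD).
The NZD side grows by 1 + 0.0323×30/360 = 1.0026917.
That pins the GBP growth at 1.0042228.
(1.0042228 − 1)/T = 0.050674, i.e. 5.07%.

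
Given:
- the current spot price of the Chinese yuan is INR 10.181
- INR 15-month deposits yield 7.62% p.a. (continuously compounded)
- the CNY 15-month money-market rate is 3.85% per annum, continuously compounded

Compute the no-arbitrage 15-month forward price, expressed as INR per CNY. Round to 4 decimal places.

T = 15/12 years.
INR growth factor: e^(0.0762×15/12) = 1.0999338.
CNY accumulates by e^(0.0385×15/12) = 1.04930181.
Forward (INR per CNY) = 10.181 × 1.0999338 / 1.04930181 = 10.672264.

10.6723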